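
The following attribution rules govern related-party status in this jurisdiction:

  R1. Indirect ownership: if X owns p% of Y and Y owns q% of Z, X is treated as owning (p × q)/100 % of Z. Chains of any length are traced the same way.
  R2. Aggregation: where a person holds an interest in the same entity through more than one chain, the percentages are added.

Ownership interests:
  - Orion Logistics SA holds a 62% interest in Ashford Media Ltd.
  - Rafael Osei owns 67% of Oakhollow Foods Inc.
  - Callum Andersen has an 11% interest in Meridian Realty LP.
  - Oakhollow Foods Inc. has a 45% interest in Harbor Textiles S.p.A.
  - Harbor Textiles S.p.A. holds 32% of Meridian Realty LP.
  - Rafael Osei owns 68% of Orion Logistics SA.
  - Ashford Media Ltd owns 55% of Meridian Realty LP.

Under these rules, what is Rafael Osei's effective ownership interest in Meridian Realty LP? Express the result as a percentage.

32.836%

Chain via Orion Logistics SA → Ashford Media Ltd (R1): 68% × 62% × 55% = 23.188% of Meridian Realty LP.
Chain via Oakhollow Foods Inc. → Harbor Textiles S.p.A. (R1): 67% × 45% × 32% = 9.648% of Meridian Realty LP.
Aggregating (R2): 23.188% + 9.648% = 32.836%.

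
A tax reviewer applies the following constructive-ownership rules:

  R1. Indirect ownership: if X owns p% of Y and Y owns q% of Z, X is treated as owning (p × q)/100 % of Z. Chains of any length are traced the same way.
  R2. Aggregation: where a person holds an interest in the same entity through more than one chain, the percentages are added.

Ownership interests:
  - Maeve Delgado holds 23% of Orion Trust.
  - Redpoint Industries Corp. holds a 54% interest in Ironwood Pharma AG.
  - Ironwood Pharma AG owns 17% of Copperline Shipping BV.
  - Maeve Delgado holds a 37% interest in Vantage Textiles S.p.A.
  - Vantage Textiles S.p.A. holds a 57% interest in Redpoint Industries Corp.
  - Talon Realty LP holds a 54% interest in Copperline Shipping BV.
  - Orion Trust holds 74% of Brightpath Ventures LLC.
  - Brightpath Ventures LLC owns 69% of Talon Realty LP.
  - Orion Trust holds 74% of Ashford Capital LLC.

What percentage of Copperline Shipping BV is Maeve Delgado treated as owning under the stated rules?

Chain via Vantage Textiles S.p.A. → Redpoint Industries Corp. → Ironwood Pharma AG (R1): 37% × 57% × 54% × 17% = 1.936062% of Copperline Shipping BV.
Chain via Orion Trust → Brightpath Ventures LLC → Talon Realty LP (R1): 23% × 74% × 69% × 54% = 6.341652% of Copperline Shipping BV.
Aggregating (R2): 1.936062% + 6.341652% = 8.277714%.

8.277714%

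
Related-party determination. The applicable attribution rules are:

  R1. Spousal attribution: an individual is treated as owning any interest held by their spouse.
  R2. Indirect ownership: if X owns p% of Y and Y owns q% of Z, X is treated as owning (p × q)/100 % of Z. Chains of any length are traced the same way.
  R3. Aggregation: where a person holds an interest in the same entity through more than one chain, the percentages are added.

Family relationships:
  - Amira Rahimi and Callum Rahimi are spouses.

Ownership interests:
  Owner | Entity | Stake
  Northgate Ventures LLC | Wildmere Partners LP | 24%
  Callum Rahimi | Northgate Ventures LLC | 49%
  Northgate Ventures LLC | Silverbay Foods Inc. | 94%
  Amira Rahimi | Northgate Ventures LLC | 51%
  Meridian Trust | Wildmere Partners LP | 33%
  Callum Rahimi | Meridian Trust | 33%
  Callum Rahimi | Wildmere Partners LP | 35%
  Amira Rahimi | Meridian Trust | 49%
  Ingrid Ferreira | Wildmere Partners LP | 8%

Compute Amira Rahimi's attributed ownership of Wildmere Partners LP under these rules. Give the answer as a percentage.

By spousal attribution (R1), Amira Rahimi is treated as also owning Callum Rahimi's interest in Northgate Ventures LLC, giving 51% + 49% = 100%.
By spousal attribution (R1), Amira Rahimi is treated as also owning Callum Rahimi's interest in Meridian Trust, giving 49% + 33% = 82%.
By spousal attribution (R1), Amira Rahimi is treated as owning Callum Rahimi's 35% interest in Wildmere Partners LP.
Chain via Northgate Ventures LLC (R2): 100% × 24% = 24% of Wildmere Partners LP.
Chain via Meridian Trust (R2): 82% × 33% = 27.06% of Wildmere Partners LP.
Direct interest in Wildmere Partners LP: 35%.
Aggregating (R3): 24% + 27.06% + 35% = 86.06%.

86.06%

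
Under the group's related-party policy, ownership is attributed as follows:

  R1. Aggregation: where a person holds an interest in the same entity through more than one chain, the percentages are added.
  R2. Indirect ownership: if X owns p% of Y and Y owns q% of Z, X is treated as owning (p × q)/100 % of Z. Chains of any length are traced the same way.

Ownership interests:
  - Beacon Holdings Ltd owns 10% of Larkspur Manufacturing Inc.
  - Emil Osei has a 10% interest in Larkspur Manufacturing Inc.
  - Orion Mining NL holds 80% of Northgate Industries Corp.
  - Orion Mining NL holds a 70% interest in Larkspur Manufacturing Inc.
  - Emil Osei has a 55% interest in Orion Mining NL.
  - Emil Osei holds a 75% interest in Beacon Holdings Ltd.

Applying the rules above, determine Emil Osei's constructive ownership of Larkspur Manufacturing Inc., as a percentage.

Chain via Beacon Holdings Ltd (R2): 75% × 10% = 7.5% of Larkspur Manufacturing Inc.
Chain via Orion Mining NL (R2): 55% × 70% = 38.5% of Larkspur Manufacturing Inc.
Direct interest in Larkspur Manufacturing Inc: 10%.
Aggregating (R1): 7.5% + 38.5% + 10% = 56%.

56%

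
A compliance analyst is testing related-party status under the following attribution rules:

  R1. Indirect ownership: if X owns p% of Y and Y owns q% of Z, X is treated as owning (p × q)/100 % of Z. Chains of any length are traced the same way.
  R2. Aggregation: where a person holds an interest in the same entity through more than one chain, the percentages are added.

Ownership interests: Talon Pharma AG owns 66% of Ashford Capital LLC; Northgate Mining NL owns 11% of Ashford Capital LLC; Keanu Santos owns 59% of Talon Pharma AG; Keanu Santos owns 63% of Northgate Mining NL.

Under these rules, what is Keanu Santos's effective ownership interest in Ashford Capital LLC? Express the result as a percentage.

45.87%

Chain via Talon Pharma AG (R1): 59% × 66% = 38.94% of Ashford Capital LLC.
Chain via Northgate Mining NL (R1): 63% × 11% = 6.93% of Ashford Capital LLC.
Aggregating (R2): 38.94% + 6.93% = 45.87%.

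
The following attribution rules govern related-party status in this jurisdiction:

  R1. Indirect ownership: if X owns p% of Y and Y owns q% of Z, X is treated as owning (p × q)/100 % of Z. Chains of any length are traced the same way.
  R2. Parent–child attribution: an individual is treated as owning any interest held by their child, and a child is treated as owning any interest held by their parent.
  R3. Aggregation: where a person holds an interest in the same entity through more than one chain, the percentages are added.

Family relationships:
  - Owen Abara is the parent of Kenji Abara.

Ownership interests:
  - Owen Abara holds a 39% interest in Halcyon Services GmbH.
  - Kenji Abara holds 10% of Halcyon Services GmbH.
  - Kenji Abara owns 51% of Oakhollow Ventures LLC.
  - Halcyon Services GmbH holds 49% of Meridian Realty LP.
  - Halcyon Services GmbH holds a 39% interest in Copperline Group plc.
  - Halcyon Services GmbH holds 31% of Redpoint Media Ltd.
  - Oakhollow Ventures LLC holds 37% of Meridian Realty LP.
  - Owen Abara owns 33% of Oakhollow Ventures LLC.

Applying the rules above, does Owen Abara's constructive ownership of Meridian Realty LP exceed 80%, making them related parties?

No

By parent–child attribution (R2), Owen Abara is treated as also owning Kenji Abara's interest in Oakhollow Ventures LLC, giving 33% + 51% = 84%.
By parent–child attribution (R2), Owen Abara is treated as also owning Kenji Abara's interest in Halcyon Services GmbH, giving 39% + 10% = 49%.
Chain via Oakhollow Ventures LLC (R1): 84% × 37% = 31.08% of Meridian Realty LP.
Chain via Halcyon Services GmbH (R1): 49% × 49% = 24.01% of Meridian Realty LP.
Aggregating (R3): 31.08% + 24.01% = 55.09%.
55.09% does not exceed the 80% threshold, so Owen is not a related party to Meridian Realty LP.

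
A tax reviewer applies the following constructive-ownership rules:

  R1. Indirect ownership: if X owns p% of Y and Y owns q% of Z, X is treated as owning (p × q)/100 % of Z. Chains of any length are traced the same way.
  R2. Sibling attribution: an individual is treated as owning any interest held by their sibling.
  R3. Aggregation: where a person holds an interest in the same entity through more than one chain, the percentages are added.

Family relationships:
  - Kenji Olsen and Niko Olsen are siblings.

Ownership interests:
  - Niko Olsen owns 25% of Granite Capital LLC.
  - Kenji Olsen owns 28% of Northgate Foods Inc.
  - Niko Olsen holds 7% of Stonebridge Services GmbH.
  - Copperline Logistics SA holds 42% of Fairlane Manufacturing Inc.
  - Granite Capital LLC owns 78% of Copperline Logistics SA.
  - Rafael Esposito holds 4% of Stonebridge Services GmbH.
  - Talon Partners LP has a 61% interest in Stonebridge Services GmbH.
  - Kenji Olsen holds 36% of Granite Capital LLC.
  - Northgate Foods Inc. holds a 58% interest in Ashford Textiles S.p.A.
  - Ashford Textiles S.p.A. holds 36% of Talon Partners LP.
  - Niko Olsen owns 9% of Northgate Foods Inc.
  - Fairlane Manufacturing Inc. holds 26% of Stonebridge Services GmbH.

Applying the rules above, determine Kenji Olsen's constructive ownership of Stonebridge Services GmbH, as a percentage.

16.908352%

By sibling attribution (R2), Kenji Olsen is treated as also owning Niko Olsen's interest in Northgate Foods Inc, giving 28% + 9% = 37%.
By sibling attribution (R2), Kenji Olsen is treated as also owning Niko Olsen's interest in Granite Capital LLC, giving 36% + 25% = 61%.
By sibling attribution (R2), Kenji Olsen is treated as owning Niko Olsen's 7% interest in Stonebridge Services GmbH.
Chain via Northgate Foods Inc. → Ashford Textiles S.p.A. → Talon Partners LP (R1): 37% × 58% × 36% × 61% = 4.712616% of Stonebridge Services GmbH.
Chain via Granite Capital LLC → Copperline Logistics SA → Fairlane Manufacturing Inc. (R1): 61% × 78% × 42% × 26% = 5.195736% of Stonebridge Services GmbH.
Direct interest in Stonebridge Services GmbH: 7%.
Aggregating (R3): 4.712616% + 5.195736% + 7% = 16.908352%.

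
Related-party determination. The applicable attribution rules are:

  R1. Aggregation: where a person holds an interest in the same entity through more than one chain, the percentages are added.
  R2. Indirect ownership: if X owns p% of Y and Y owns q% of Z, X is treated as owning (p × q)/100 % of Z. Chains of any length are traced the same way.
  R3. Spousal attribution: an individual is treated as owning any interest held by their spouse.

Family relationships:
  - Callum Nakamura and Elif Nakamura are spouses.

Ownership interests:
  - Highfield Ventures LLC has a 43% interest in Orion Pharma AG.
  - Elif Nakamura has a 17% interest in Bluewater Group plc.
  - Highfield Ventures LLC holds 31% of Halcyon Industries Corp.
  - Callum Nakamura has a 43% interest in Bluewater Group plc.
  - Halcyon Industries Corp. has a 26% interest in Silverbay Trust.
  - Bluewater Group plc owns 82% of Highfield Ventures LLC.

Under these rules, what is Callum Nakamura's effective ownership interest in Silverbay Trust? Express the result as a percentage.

By spousal attribution (R3), Callum Nakamura is treated as also owning Elif Nakamura's interest in Bluewater Group plc, giving 43% + 17% = 60%.
Chain via Bluewater Group plc → Highfield Ventures LLC → Halcyon Industries Corp. (R2): 60% × 82% × 31% × 26% = 3.96552% of Silverbay Trust.

3.96552%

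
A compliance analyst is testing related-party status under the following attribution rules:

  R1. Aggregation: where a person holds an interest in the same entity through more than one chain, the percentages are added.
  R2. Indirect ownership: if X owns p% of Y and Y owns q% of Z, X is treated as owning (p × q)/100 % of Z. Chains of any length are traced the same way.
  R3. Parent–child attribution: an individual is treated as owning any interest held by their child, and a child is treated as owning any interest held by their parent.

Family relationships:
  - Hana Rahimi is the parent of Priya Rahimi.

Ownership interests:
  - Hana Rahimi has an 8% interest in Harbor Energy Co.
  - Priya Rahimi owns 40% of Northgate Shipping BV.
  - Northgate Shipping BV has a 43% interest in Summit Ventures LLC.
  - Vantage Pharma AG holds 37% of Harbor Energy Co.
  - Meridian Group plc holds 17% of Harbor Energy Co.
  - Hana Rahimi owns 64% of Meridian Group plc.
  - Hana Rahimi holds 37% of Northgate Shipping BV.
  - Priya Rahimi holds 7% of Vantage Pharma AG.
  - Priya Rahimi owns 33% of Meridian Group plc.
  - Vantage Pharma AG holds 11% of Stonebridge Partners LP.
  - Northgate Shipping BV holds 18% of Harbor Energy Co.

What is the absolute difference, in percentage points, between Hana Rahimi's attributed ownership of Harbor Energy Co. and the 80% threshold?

39.06

By parent–child attribution (R3), Hana Rahimi is treated as also owning Priya Rahimi's interest in Northgate Shipping BV, giving 37% + 40% = 77%.
By parent–child attribution (R3), Hana Rahimi is treated as also owning Priya Rahimi's interest in Meridian Group plc, giving 64% + 33% = 97%.
By parent–child attribution (R3), Hana Rahimi is treated as owning Priya Rahimi's 7% interest in Vantage Pharma AG.
Chain via Northgate Shipping BV (R2): 77% × 18% = 13.86% of Harbor Energy Co.
Chain via Meridian Group plc (R2): 97% × 17% = 16.49% of Harbor Energy Co.
Direct interest in Harbor Energy Co: 8%.
Chain via Vantage Pharma AG (R2): 7% × 37% = 2.59% of Harbor Energy Co.
Aggregating (R1): 13.86% + 16.49% + 8% + 2.59% = 40.94%.
40.94% falls short of the 80% threshold by 39.06 percentage points.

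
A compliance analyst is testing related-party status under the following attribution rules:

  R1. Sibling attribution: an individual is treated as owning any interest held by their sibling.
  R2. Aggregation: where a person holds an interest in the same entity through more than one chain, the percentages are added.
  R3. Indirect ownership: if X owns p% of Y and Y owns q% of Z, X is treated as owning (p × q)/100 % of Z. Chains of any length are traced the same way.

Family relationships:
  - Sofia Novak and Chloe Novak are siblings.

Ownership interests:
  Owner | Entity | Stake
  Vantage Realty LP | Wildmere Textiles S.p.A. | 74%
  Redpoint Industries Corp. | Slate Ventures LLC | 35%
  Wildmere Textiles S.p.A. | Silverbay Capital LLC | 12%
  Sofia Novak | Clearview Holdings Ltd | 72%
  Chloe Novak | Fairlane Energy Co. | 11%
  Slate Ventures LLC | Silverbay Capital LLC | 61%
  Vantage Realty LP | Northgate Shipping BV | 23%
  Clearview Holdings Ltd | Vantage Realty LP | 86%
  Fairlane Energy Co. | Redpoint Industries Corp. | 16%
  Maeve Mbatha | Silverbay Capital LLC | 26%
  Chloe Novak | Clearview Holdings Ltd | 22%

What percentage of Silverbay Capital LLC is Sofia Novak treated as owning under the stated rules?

7.554352%

By sibling attribution (R1), Sofia Novak is treated as also owning Chloe Novak's interest in Clearview Holdings Ltd, giving 72% + 22% = 94%.
By sibling attribution (R1), Sofia Novak is treated as owning Chloe Novak's 11% interest in Fairlane Energy Co.
Chain via Clearview Holdings Ltd → Vantage Realty LP → Wildmere Textiles S.p.A. (R3): 94% × 86% × 74% × 12% = 7.178592% of Silverbay Capital LLC.
Chain via Fairlane Energy Co. → Redpoint Industries Corp. → Slate Ventures LLC (R3): 11% × 16% × 35% × 61% = 0.37576% of Silverbay Capital LLC.
Aggregating (R2): 7.178592% + 0.37576% = 7.554352%.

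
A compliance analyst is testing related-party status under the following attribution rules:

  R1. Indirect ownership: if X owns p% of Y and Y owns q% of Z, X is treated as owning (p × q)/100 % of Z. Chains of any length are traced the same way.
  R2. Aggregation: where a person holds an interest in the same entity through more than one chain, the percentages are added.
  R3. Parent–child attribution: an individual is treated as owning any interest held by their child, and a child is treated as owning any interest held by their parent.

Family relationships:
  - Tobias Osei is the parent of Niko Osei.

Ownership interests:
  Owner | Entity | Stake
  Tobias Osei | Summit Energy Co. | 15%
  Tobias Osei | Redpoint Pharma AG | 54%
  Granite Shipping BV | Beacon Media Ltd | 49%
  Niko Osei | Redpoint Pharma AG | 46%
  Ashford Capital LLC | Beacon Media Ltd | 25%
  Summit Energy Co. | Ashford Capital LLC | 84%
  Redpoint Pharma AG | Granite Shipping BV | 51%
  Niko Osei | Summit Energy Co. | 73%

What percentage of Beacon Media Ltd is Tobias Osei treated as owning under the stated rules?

43.47%

By parent–child attribution (R3), Tobias Osei is treated as also owning Niko Osei's interest in Redpoint Pharma AG, giving 54% + 46% = 100%.
By parent–child attribution (R3), Tobias Osei is treated as also owning Niko Osei's interest in Summit Energy Co, giving 15% + 73% = 88%.
Chain via Redpoint Pharma AG → Granite Shipping BV (R1): 100% × 51% × 49% = 24.99% of Beacon Media Ltd.
Chain via Summit Energy Co. → Ashford Capital LLC (R1): 88% × 84% × 25% = 18.48% of Beacon Media Ltd.
Aggregating (R2): 24.99% + 18.48% = 43.47%.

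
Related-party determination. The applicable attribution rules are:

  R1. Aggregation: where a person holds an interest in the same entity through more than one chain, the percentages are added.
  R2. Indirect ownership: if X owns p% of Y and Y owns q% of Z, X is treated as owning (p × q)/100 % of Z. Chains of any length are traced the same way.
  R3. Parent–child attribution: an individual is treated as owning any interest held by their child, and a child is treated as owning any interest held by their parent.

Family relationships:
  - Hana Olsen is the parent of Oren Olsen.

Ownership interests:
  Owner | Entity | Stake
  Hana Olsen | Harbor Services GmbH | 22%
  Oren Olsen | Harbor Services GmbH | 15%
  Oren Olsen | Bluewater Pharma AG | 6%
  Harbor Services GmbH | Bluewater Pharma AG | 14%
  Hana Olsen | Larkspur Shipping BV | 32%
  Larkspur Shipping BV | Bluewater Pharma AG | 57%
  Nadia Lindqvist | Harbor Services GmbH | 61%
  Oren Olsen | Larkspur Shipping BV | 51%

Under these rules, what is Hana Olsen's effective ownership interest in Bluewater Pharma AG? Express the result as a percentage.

By parent–child attribution (R3), Hana Olsen is treated as also owning Oren Olsen's interest in Harbor Services GmbH, giving 22% + 15% = 37%.
By parent–child attribution (R3), Hana Olsen is treated as also owning Oren Olsen's interest in Larkspur Shipping BV, giving 32% + 51% = 83%.
By parent–child attribution (R3), Hana Olsen is treated as owning Oren Olsen's 6% interest in Bluewater Pharma AG.
Chain via Harbor Services GmbH (R2): 37% × 14% = 5.18% of Bluewater Pharma AG.
Chain via Larkspur Shipping BV (R2): 83% × 57% = 47.31% of Bluewater Pharma AG.
Direct interest in Bluewater Pharma AG: 6%.
Aggregating (R1): 5.18% + 47.31% + 6% = 58.49%.

58.49%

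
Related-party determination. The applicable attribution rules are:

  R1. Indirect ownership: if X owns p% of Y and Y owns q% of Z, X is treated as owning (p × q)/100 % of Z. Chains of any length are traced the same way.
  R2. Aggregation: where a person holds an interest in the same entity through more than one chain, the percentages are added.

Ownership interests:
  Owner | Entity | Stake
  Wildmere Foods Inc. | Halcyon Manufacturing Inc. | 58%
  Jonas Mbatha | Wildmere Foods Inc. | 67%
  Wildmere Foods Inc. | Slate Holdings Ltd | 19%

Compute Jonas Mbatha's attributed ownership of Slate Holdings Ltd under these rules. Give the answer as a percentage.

Chain via Wildmere Foods Inc. (R1): 67% × 19% = 12.73% of Slate Holdings Ltd.

12.73%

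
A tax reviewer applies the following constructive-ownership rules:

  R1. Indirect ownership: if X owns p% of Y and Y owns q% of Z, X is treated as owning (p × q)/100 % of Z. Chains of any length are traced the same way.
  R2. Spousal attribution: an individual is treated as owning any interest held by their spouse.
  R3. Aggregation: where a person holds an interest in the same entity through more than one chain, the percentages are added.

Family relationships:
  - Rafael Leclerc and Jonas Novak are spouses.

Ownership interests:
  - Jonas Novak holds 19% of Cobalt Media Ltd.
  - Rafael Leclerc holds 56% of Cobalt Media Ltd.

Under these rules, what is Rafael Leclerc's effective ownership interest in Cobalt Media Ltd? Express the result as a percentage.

By spousal attribution (R2), Rafael Leclerc is treated as also owning Jonas Novak's interest in Cobalt Media Ltd, giving 56% + 19% = 75%.
Direct interest in Cobalt Media Ltd: 75%.

75%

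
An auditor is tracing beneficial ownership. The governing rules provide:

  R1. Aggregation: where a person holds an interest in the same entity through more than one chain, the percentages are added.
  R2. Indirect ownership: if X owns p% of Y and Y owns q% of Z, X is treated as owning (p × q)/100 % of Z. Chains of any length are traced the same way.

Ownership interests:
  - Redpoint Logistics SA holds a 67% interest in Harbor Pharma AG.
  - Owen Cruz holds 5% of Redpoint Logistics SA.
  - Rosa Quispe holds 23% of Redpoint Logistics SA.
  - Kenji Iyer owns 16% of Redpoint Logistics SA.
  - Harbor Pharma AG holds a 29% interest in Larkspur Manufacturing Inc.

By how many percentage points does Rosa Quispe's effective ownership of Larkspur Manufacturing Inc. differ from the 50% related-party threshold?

45.5311

Chain via Redpoint Logistics SA → Harbor Pharma AG (R2): 23% × 67% × 29% = 4.4689% of Larkspur Manufacturing Inc.
4.4689% falls short of the 50% threshold by 45.5311 percentage points.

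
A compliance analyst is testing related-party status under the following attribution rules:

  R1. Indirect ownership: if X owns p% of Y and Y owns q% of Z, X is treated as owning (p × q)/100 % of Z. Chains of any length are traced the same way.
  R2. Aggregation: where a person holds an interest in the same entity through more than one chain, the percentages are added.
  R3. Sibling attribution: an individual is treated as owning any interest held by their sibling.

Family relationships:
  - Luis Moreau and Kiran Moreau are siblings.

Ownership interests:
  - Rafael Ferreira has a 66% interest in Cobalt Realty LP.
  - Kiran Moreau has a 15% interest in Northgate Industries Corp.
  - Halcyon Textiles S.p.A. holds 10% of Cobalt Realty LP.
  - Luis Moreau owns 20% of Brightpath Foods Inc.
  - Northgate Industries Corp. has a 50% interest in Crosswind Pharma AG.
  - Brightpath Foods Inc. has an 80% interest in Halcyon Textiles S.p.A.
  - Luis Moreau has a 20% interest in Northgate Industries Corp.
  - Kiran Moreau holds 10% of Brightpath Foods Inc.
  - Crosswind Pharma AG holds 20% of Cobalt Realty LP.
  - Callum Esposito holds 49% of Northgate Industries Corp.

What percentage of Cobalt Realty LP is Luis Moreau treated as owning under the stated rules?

5.9%

By sibling attribution (R3), Luis Moreau is treated as also owning Kiran Moreau's interest in Brightpath Foods Inc, giving 20% + 10% = 30%.
By sibling attribution (R3), Luis Moreau is treated as also owning Kiran Moreau's interest in Northgate Industries Corp, giving 20% + 15% = 35%.
Chain via Brightpath Foods Inc. → Halcyon Textiles S.p.A. (R1): 30% × 80% × 10% = 2.4% of Cobalt Realty LP.
Chain via Northgate Industries Corp. → Crosswind Pharma AG (R1): 35% × 50% × 20% = 3.5% of Cobalt Realty LP.
Aggregating (R2): 2.4% + 3.5% = 5.9%.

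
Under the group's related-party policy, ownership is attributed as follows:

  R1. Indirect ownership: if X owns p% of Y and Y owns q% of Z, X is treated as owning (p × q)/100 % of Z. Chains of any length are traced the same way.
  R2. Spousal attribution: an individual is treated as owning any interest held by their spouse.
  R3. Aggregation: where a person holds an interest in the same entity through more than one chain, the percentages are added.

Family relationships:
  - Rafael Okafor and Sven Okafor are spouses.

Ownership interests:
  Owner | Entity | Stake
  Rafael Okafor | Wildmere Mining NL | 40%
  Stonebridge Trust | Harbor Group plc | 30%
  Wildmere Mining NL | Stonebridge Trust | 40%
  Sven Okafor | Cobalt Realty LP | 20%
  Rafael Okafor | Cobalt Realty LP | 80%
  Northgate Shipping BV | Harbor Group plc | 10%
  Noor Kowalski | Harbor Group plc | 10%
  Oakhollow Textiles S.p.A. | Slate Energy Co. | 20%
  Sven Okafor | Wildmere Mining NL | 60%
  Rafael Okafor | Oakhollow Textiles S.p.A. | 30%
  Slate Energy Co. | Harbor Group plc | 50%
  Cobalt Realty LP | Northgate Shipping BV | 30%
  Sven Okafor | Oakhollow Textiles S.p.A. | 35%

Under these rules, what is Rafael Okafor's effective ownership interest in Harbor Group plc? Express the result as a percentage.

By spousal attribution (R2), Rafael Okafor is treated as also owning Sven Okafor's interest in Cobalt Realty LP, giving 80% + 20% = 100%.
By spousal attribution (R2), Rafael Okafor is treated as also owning Sven Okafor's interest in Oakhollow Textiles S.p.A, giving 30% + 35% = 65%.
By spousal attribution (R2), Rafael Okafor is treated as also owning Sven Okafor's interest in Wildmere Mining NL, giving 40% + 60% = 100%.
Chain via Cobalt Realty LP → Northgate Shipping BV (R1): 100% × 30% × 10% = 3% of Harbor Group plc.
Chain via Oakhollow Textiles S.p.A. → Slate Energy Co. (R1): 65% × 20% × 50% = 6.5% of Harbor Group plc.
Chain via Wildmere Mining NL → Stonebridge Trust (R1): 100% × 40% × 30% = 12% of Harbor Group plc.
Aggregating (R3): 3% + 6.5% + 12% = 21.5%.

21.5%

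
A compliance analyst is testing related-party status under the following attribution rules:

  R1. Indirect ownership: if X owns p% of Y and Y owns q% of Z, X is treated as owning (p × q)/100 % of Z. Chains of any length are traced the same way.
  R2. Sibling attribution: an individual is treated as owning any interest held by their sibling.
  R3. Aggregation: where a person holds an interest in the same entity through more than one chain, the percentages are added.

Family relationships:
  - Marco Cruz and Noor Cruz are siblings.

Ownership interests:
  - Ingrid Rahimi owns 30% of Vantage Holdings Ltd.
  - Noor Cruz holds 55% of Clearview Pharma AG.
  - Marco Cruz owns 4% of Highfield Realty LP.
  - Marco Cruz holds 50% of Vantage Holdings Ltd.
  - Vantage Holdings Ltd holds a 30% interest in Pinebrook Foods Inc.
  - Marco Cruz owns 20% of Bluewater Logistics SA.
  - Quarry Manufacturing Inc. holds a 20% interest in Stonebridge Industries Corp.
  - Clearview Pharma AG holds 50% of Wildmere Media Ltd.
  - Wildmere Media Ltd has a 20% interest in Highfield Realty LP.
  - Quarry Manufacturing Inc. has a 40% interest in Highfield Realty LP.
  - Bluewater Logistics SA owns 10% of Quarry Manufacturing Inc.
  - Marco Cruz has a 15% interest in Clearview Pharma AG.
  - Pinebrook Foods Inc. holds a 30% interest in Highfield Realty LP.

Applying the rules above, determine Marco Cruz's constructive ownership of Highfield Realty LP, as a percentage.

By sibling attribution (R2), Marco Cruz is treated as also owning Noor Cruz's interest in Clearview Pharma AG, giving 15% + 55% = 70%.
Chain via Bluewater Logistics SA → Quarry Manufacturing Inc. (R1): 20% × 10% × 40% = 0.8% of Highfield Realty LP.
Chain via Clearview Pharma AG → Wildmere Media Ltd (R1): 70% × 50% × 20% = 7% of Highfield Realty LP.
Chain via Vantage Holdings Ltd → Pinebrook Foods Inc. (R1): 50% × 30% × 30% = 4.5% of Highfield Realty LP.
Direct interest in Highfield Realty LP: 4%.
Aggregating (R3): 0.8% + 7% + 4.5% + 4% = 16.3%.

16.3%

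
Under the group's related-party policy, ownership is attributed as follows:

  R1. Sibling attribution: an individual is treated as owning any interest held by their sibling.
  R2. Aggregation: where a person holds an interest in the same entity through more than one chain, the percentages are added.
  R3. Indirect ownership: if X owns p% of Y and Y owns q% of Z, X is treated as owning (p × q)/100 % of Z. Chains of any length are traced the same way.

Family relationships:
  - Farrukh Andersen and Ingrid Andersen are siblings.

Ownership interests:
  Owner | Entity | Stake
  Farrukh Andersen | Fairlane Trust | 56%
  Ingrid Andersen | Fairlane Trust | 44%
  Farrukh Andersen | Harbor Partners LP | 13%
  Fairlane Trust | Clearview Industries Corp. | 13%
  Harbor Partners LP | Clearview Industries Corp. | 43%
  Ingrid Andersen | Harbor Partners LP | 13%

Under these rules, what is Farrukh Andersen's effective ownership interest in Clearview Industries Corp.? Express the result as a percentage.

24.18%

By sibling attribution (R1), Farrukh Andersen is treated as also owning Ingrid Andersen's interest in Fairlane Trust, giving 56% + 44% = 100%.
By sibling attribution (R1), Farrukh Andersen is treated as also owning Ingrid Andersen's interest in Harbor Partners LP, giving 13% + 13% = 26%.
Chain via Fairlane Trust (R3): 100% × 13% = 13% of Clearview Industries Corp.
Chain via Harbor Partners LP (R3): 26% × 43% = 11.18% of Clearview Industries Corp.
Aggregating (R2): 13% + 11.18% = 24.18%.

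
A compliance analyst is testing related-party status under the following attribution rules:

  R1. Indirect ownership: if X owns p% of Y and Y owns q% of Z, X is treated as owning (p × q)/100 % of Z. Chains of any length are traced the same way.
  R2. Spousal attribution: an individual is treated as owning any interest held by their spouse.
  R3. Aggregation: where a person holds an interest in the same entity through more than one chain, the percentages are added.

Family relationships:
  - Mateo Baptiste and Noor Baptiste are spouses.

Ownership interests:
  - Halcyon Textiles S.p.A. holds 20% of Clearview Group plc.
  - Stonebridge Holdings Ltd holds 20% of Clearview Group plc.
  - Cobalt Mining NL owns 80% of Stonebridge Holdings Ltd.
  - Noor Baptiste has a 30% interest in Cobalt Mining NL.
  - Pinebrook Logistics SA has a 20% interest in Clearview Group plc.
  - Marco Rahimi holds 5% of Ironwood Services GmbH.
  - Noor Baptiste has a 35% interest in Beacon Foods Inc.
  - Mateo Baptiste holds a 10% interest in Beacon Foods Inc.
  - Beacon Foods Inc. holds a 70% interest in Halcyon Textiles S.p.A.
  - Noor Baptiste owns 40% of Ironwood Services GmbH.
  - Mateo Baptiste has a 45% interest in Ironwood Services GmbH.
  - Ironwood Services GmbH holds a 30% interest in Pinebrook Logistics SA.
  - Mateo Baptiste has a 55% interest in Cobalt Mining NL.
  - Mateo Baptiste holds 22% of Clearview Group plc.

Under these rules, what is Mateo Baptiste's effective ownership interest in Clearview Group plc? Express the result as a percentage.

47%

By spousal attribution (R2), Mateo Baptiste is treated as also owning Noor Baptiste's interest in Beacon Foods Inc, giving 10% + 35% = 45%.
By spousal attribution (R2), Mateo Baptiste is treated as also owning Noor Baptiste's interest in Cobalt Mining NL, giving 55% + 30% = 85%.
By spousal attribution (R2), Mateo Baptiste is treated as also owning Noor Baptiste's interest in Ironwood Services GmbH, giving 45% + 40% = 85%.
Chain via Beacon Foods Inc. → Halcyon Textiles S.p.A. (R1): 45% × 70% × 20% = 6.3% of Clearview Group plc.
Chain via Cobalt Mining NL → Stonebridge Holdings Ltd (R1): 85% × 80% × 20% = 13.6% of Clearview Group plc.
Chain via Ironwood Services GmbH → Pinebrook Logistics SA (R1): 85% × 30% × 20% = 5.1% of Clearview Group plc.
Direct interest in Clearview Group plc: 22%.
Aggregating (R3): 6.3% + 13.6% + 5.1% + 22% = 47%.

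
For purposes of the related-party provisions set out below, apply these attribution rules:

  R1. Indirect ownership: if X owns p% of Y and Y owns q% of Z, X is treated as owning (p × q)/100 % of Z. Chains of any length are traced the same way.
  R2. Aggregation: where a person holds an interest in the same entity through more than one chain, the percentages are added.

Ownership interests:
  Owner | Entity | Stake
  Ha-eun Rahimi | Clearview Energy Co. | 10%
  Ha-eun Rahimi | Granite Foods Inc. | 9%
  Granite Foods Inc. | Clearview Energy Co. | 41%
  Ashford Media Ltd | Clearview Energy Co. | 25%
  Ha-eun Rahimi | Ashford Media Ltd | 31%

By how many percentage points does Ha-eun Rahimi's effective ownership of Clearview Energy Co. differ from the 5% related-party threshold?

Chain via Granite Foods Inc. (R1): 9% × 41% = 3.69% of Clearview Energy Co.
Chain via Ashford Media Ltd (R1): 31% × 25% = 7.75% of Clearview Energy Co.
Direct interest in Clearview Energy Co: 10%.
Aggregating (R2): 3.69% + 7.75% + 10% = 21.44%.
21.44% exceeds the 5% threshold by 16.44 percentage points.

16.44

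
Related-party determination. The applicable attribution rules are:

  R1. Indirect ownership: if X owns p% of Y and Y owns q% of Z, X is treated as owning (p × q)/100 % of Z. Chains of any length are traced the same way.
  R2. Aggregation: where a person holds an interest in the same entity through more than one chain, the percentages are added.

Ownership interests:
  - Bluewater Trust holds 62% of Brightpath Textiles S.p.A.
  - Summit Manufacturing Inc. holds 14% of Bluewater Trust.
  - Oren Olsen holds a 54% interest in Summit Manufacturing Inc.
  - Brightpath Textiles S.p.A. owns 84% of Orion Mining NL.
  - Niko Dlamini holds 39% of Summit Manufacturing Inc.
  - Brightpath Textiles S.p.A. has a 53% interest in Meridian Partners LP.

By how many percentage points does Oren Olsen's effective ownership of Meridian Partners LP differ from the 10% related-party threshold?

Chain via Summit Manufacturing Inc. → Bluewater Trust → Brightpath Textiles S.p.A. (R1): 54% × 14% × 62% × 53% = 2.484216% of Meridian Partners LP.
2.484216% falls short of the 10% threshold by 7.515784 percentage points.

7.515784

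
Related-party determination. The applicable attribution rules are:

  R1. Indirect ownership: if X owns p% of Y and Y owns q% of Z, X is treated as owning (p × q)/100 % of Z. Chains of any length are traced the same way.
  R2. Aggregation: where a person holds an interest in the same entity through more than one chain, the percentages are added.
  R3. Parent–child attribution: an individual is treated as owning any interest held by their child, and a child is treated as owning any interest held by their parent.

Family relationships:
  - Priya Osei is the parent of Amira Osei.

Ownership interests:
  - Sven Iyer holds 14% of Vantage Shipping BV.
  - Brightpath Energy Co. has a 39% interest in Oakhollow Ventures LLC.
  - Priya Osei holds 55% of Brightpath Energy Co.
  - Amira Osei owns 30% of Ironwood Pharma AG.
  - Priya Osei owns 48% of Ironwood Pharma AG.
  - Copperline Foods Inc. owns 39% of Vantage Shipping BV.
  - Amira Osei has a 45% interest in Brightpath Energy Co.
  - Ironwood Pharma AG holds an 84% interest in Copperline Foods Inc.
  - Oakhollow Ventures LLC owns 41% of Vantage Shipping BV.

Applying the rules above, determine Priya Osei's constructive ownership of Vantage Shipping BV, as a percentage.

By parent–child attribution (R3), Priya Osei is treated as also owning Amira Osei's interest in Brightpath Energy Co, giving 55% + 45% = 100%.
By parent–child attribution (R3), Priya Osei is treated as also owning Amira Osei's interest in Ironwood Pharma AG, giving 48% + 30% = 78%.
Chain via Brightpath Energy Co. → Oakhollow Ventures LLC (R1): 100% × 39% × 41% = 15.99% of Vantage Shipping BV.
Chain via Ironwood Pharma AG → Copperline Foods Inc. (R1): 78% × 84% × 39% = 25.5528% of Vantage Shipping BV.
Aggregating (R2): 15.99% + 25.5528% = 41.5428%.

41.5428%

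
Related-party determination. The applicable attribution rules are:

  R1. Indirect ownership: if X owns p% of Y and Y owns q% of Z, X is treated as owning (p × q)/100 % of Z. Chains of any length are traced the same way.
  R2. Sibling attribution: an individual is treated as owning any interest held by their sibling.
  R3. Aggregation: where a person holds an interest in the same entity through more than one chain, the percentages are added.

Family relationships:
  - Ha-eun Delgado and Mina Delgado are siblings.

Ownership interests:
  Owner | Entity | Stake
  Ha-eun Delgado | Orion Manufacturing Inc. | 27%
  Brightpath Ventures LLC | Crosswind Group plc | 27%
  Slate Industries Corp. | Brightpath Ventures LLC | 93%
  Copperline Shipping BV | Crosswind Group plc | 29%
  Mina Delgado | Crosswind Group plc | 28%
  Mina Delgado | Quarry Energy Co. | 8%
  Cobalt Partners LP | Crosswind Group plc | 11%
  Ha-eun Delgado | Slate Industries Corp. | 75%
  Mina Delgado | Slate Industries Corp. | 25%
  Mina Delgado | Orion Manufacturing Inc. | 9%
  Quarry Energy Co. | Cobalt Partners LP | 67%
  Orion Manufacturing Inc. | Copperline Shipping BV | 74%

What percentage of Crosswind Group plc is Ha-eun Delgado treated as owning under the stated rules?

61.4252%

By sibling attribution (R2), Ha-eun Delgado is treated as also owning Mina Delgado's interest in Slate Industries Corp, giving 75% + 25% = 100%.
By sibling attribution (R2), Ha-eun Delgado is treated as also owning Mina Delgado's interest in Orion Manufacturing Inc, giving 27% + 9% = 36%.
By sibling attribution (R2), Ha-eun Delgado is treated as owning Mina Delgado's 8% interest in Quarry Energy Co.
By sibling attribution (R2), Ha-eun Delgado is treated as owning Mina Delgado's 28% interest in Crosswind Group plc.
Chain via Slate Industries Corp. → Brightpath Ventures LLC (R1): 100% × 93% × 27% = 25.11% of Crosswind Group plc.
Chain via Orion Manufacturing Inc. → Copperline Shipping BV (R1): 36% × 74% × 29% = 7.7256% of Crosswind Group plc.
Chain via Quarry Energy Co. → Cobalt Partners LP (R1): 8% × 67% × 11% = 0.5896% of Crosswind Group plc.
Direct interest in Crosswind Group plc: 28%.
Aggregating (R3): 25.11% + 7.7256% + 0.5896% + 28% = 61.4252%.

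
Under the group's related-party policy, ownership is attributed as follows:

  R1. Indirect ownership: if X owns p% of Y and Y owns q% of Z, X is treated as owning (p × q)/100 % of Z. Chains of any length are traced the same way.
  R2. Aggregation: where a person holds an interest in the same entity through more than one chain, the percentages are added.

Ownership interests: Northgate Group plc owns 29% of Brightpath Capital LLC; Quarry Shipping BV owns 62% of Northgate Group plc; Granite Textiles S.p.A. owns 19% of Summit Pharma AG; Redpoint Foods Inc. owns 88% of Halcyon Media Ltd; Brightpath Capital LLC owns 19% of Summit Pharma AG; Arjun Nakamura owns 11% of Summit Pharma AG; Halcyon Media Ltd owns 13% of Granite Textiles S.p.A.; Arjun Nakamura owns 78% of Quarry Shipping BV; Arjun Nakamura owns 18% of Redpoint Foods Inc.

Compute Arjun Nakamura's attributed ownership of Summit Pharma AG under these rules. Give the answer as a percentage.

Chain via Redpoint Foods Inc. → Halcyon Media Ltd → Granite Textiles S.p.A. (R1): 18% × 88% × 13% × 19% = 0.391248% of Summit Pharma AG.
Chain via Quarry Shipping BV → Northgate Group plc → Brightpath Capital LLC (R1): 78% × 62% × 29% × 19% = 2.664636% of Summit Pharma AG.
Direct interest in Summit Pharma AG: 11%.
Aggregating (R2): 0.391248% + 2.664636% + 11% = 14.055884%.

14.055884%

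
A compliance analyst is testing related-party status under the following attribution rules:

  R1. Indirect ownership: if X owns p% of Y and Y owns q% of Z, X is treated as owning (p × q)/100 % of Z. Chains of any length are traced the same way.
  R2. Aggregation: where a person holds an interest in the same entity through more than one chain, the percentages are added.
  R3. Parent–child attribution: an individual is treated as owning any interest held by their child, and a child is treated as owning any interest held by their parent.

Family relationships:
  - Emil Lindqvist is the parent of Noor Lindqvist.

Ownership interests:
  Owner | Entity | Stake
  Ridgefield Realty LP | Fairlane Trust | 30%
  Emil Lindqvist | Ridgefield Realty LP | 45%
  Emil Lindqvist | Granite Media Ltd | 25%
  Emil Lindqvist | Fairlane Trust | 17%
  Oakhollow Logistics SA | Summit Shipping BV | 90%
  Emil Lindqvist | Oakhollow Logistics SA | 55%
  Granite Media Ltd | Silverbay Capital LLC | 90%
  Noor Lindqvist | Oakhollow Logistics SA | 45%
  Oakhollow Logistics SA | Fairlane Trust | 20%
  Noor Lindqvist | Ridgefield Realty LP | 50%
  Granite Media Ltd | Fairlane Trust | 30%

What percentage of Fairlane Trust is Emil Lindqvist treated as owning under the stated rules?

By parent–child attribution (R3), Emil Lindqvist is treated as also owning Noor Lindqvist's interest in Ridgefield Realty LP, giving 45% + 50% = 95%.
By parent–child attribution (R3), Emil Lindqvist is treated as also owning Noor Lindqvist's interest in Oakhollow Logistics SA, giving 55% + 45% = 100%.
Chain via Ridgefield Realty LP (R1): 95% × 30% = 28.5% of Fairlane Trust.
Chain via Oakhollow Logistics SA (R1): 100% × 20% = 20% of Fairlane Trust.
Chain via Granite Media Ltd (R1): 25% × 30% = 7.5% of Fairlane Trust.
Direct interest in Fairlane Trust: 17%.
Aggregating (R2): 28.5% + 20% + 7.5% + 17% = 73%.

73%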